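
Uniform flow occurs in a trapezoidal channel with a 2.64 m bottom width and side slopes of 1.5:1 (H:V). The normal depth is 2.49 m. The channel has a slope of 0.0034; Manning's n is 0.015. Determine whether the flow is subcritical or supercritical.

With bottom width b = 2.64 m and side slope z = 1.5: A = (b + zy)y = (2.64 + 1.5×2.49)×2.49 = 15.87 m²; P = b + 2y√(1+z²) = 2.64 + 2×2.49×1.803 = 11.62 m.
Hydraulic radius R = A/P = 15.87/11.62 = 1.366 m.
V = (1/n) R^(2/3) √S = (1/0.015) × 1.366^(2/3) × √0.0034 = 4.786 m/s. Hydraulic depth D_h = A/T = 15.87/10.11 = 1.57 m.
Froude number Fr = V/√(g·D_h) = 4.786/√(9.81×1.57) = 1.22, which is greater than 1, so the flow is supercritical.

supercritical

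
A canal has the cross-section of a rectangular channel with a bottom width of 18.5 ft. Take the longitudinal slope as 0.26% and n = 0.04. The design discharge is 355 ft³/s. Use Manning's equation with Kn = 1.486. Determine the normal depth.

y_n = 4.73 ft

Manning's equation rearranged: A R^(2/3) = nQ / (1.486·√S) = 0.04 × 355 / (1.486 × √0.0026) = 187.4.
At y = 5.77 ft: A R^(2/3) = 248.6 — too large.
At y = 3.6 ft: A R^(2/3) = 125.7 — too small.
At y = 4.73 ft: A R^(2/3) = 187.2 — matches.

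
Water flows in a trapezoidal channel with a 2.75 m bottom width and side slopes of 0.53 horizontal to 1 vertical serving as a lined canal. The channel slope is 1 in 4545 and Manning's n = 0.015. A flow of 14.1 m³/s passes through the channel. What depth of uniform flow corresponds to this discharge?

Manning's equation rearranged: A R^(2/3) = nQ / (1·√S) = 0.015 × 14.1 / (√0.00022) = 14.26.
Try y = 3.37 m: A R^(2/3) = 19.79 — over.
Try y = 2.31 m: A R^(2/3) = 10.08 — short.
Try y = 2.81 m: A R^(2/3) = 14.24 — close enough.

y_n = 2.81 m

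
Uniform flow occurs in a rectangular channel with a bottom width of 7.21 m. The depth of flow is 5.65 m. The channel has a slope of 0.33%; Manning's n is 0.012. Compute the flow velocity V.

V = 8.1 m/s

Flow area A = b·y = 7.21 × 5.65 = 40.74 m². Wetted perimeter P = b + 2y = 7.21 + 2×5.65 = 18.51 m.
Hydraulic radius R = A/P = 40.74/18.51 = 2.201 m.
From Manning's equation, V = (1/n) R^(2/3) S^(1/2) = (1/0.012) × 2.201^(2/3) × 0.0033^(1/2) = 8.1 m/s.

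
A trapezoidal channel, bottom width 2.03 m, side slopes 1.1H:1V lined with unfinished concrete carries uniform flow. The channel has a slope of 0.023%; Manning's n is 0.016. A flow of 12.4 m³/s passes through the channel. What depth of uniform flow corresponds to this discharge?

y_n = 2.42 m

Manning's equation rearranged: A R^(2/3) = nQ / (1·√S) = 0.016 × 12.4 / (√0.00023) = 13.08.
At y = 2.64 m: A R^(2/3) = 15.66 — too large.
At y = 2.42 m: A R^(2/3) = 13.04 — ≈ 13.08.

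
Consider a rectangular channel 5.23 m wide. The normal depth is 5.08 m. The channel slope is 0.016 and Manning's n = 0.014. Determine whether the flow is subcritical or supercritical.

Flow area A = b·y = 5.23 × 5.08 = 26.57 m². Wetted perimeter P = b + 2y = 5.23 + 2×5.08 = 15.39 m.
Hydraulic radius R = A/P = 26.57/15.39 = 1.726 m.
V = (1/n) R^(2/3) √S = (1/0.014) × 1.726^(2/3) × √0.016 = 13 m/s. Hydraulic depth D_h = A/T = 26.57/5.23 = 5.08 m.
Froude number Fr = V/√(g·D_h) = 13/√(9.81×5.08) = 1.84, which is greater than 1, so the flow is supercritical.

supercritical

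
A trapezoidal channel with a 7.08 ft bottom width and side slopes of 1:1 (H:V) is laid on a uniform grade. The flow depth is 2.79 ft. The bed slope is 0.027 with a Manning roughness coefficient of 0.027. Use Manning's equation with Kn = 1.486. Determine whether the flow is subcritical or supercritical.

With bottom width b = 7.08 ft and side slope z = 1: A = (b + zy)y = (7.08 + 1×2.79)×2.79 = 27.54 ft²; P = b + 2y√(1+z²) = 7.08 + 2×2.79×1.414 = 14.97 ft.
Hydraulic radius R = A/P = 27.54/14.97 = 1.839 ft.
V = (1.486/n) R^(2/3) √S = (1.486/0.027) × 1.839^(2/3) × √0.027 = 13.58 ft/s. Hydraulic depth D_h = A/T = 27.54/12.66 = 2.175 ft.
Froude number Fr = V/√(g·D_h) = 13.58/√(32.2×2.175) = 1.62, which is greater than 1, so the flow is supercritical.

supercritical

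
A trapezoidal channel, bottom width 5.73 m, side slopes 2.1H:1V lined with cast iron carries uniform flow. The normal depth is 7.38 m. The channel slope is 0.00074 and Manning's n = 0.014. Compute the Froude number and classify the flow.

With bottom width b = 5.73 m and side slope z = 2.1: A = (b + zy)y = (5.73 + 2.1×7.38)×7.38 = 156.7 m²; P = b + 2y√(1+z²) = 5.73 + 2×7.38×2.326 = 40.06 m.
Hydraulic radius R = A/P = 156.7/40.06 = 3.911 m.
V = (1/n) R^(2/3) √S = (1/0.014) × 3.911^(2/3) × √0.00074 = 4.823 m/s. Hydraulic depth D_h = A/T = 156.7/36.73 = 4.266 m.
Froude number Fr = V/√(g·D_h) = 4.823/√(9.81×4.266) = 0.746, which is less than 1, so the flow is subcritical.

subcritical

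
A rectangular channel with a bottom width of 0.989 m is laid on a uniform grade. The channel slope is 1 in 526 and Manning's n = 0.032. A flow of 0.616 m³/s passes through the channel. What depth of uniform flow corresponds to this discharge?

Manning's equation rearranged: A R^(2/3) = nQ / (1·√S) = 0.032 × 0.616 / (√0.001901) = 0.4521.
At y = 1.09 m: A R^(2/3) = 0.5253 — too large.
At y = 0.838 m: A R^(2/3) = 0.3804 — too small.
At y = 0.964 m: A R^(2/3) = 0.4524 — ≈ 0.4521.

y_n = 0.964 m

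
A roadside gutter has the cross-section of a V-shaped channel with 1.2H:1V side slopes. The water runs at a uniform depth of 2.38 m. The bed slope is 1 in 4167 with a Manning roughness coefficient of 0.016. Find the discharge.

Q = 6.2 m³/s

For a triangular section with side slope z = 1.2: A = zy² = 1.2×2.38² = 6.797 m²; P = 2y√(1+z²) = 2×2.38×1.562 = 7.435 m.
Hydraulic radius R = A/P = 6.797/7.435 = 0.9142 m.
Manning's equation: Q = (1/n) A R^(2/3) S^(1/2) = (1/0.016) × 6.797 × 0.9142^(2/3) × 0.00024^(1/2) = 6.2 m³/s.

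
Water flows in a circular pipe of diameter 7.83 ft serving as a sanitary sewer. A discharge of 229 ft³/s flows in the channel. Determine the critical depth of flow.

At critical depth, Q² T / (g A³) = 1, i.e. A³/T = Q²/g = 229²/32.2 = 1629.
At y = 3.4 ft: A³/T = 1039 — low.
At y = 4.77 ft: A³/T = 3793 — high.
At y = 3.82 ft: A³/T = 1623 — close enough.

y_c = 3.82 ft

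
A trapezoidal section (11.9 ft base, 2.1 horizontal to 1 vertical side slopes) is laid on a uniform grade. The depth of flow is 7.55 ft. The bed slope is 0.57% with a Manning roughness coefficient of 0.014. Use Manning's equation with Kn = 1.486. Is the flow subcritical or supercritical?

With bottom width b = 11.9 ft and side slope z = 2.1: A = (b + zy)y = (11.9 + 2.1×7.55)×7.55 = 209.6 ft²; P = b + 2y√(1+z²) = 11.9 + 2×7.55×2.326 = 47.02 ft.
Hydraulic radius R = A/P = 209.6/47.02 = 4.456 ft.
V = (1.486/n) R^(2/3) √S = (1.486/0.014) × 4.456^(2/3) × √0.0057 = 21.7 ft/s. Hydraulic depth D_h = A/T = 209.6/43.61 = 4.805 ft.
Froude number Fr = V/√(g·D_h) = 21.7/√(32.2×4.805) = 1.74, which is greater than 1, so the flow is supercritical.

supercritical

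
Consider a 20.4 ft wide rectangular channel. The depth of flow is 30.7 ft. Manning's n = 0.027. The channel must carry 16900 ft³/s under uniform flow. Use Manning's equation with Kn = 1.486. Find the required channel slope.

S = 0.0159

Flow area A = b·y = 20.4 × 30.7 = 626.3 ft². Wetted perimeter P = b + 2y = 20.4 + 2×30.7 = 81.8 ft.
Hydraulic radius R = A/P = 626.3/81.8 = 7.656 ft.
From Manning's equation, S = [nQ / (1.486 A R^(2/3))]² = [0.027 × 16900 / (1.486 × 626.3 × 7.656^(2/3))]² = 0.0159.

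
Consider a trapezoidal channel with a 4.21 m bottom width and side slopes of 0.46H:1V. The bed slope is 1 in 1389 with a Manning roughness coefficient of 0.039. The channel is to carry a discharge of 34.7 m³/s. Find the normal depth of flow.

Manning's equation rearranged: A R^(2/3) = nQ / (1·√S) = 0.039 × 34.7 / (√0.0007199) = 50.44.
Try y = 4.22 m: A R^(2/3) = 40.14 — short.
Try y = 5.45 m: A R^(2/3) = 63.02 — over.
Try y = 4.81 m: A R^(2/3) = 50.46 — close enough.

y_n = 4.81 m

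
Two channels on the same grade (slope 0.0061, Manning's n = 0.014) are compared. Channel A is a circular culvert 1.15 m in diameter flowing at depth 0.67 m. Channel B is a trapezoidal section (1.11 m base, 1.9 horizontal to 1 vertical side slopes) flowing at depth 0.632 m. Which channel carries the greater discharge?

channel B

Channel A: For a circular section of diameter D = 1.15 m at depth y = 0.67 m, the central angle is θ = 2 arccos(1 − 2y/D) = 3.474 rad. Then A = (D²/8)(θ − sin θ) = 0.6281 m² and P = Dθ/2 = 1.997 m. Hydraulic radius R = A/P = 0.6281/1.997 = 0.3145 m. Q_A = (1/0.014)·0.6281·0.3145^(2/3)·√0.0061 = 1.62 m³/s.
Channel B: With bottom width b = 1.11 m and side slope z = 1.9: A = (b + zy)y = (1.11 + 1.9×0.632)×0.632 = 1.46 m²; P = b + 2y√(1+z²) = 1.11 + 2×0.632×2.147 = 3.824 m. Hydraulic radius R = A/P = 1.46/3.824 = 0.3819 m. Q_B = (1/0.014)·1.46·0.3819^(2/3)·√0.0061 = 4.289 m³/s.
Q_A = 1.62 m³/s vs Q_B = 4.289 m³/s, so channel B carries more.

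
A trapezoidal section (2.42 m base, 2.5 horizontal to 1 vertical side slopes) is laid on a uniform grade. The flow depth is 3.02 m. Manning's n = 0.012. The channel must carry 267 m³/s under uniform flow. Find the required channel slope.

With bottom width b = 2.42 m and side slope z = 2.5: A = (b + zy)y = (2.42 + 2.5×3.02)×3.02 = 30.11 m²; P = b + 2y√(1+z²) = 2.42 + 2×3.02×2.693 = 18.68 m.
Hydraulic radius R = A/P = 30.11/18.68 = 1.612 m.
From Manning's equation, S = [nQ / (1 A R^(2/3))]² = [0.012 × 267 / (1 × 30.11 × 1.612^(2/3))]² = 0.00599.

S = 0.00599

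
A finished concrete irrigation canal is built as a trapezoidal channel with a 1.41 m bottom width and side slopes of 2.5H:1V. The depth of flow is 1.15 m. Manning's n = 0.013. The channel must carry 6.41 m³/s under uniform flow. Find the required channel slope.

With bottom width b = 1.41 m and side slope z = 2.5: A = (b + zy)y = (1.41 + 2.5×1.15)×1.15 = 4.928 m²; P = b + 2y√(1+z²) = 1.41 + 2×1.15×2.693 = 7.603 m.
Hydraulic radius R = A/P = 4.928/7.603 = 0.6481 m.
From Manning's equation, S = [nQ / (1 A R^(2/3))]² = [0.013 × 6.41 / (1 × 4.928 × 0.6481^(2/3))]² = 0.00051.

S = 0.00051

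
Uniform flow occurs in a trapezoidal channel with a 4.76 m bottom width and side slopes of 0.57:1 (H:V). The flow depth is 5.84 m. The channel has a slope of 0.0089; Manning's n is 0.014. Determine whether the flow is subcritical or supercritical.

With bottom width b = 4.76 m and side slope z = 0.57: A = (b + zy)y = (4.76 + 0.57×5.84)×5.84 = 47.24 m²; P = b + 2y√(1+z²) = 4.76 + 2×5.84×1.151 = 18.2 m.
Hydraulic radius R = A/P = 47.24/18.2 = 2.595 m.
V = (1/n) R^(2/3) √S = (1/0.014) × 2.595^(2/3) × √0.0089 = 12.72 m/s. Hydraulic depth D_h = A/T = 47.24/11.42 = 4.137 m.
Froude number Fr = V/√(g·D_h) = 12.72/√(9.81×4.137) = 2, which is greater than 1, so the flow is supercritical.

supercritical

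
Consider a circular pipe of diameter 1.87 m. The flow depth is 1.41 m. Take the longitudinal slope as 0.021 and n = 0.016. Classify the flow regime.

supercritical

For a circular section of diameter D = 1.87 m at depth y = 1.41 m, the central angle is θ = 2 arccos(1 − 2y/D) = 4.207 rad. Then A = (D²/8)(θ − sin θ) = 2.222 m² and P = Dθ/2 = 3.934 m.
Hydraulic radius R = A/P = 2.222/3.934 = 0.5647 m.
V = (1/n) R^(2/3) √S = (1/0.016) × 0.5647^(2/3) × √0.021 = 6.188 m/s. Hydraulic depth D_h = A/T = 2.222/1.611 = 1.379 m.
Froude number Fr = V/√(g·D_h) = 6.188/√(9.81×1.379) = 1.68, which is greater than 1, so the flow is supercritical.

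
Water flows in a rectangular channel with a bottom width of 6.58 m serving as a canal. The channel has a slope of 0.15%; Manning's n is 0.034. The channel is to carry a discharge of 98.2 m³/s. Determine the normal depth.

Manning's equation rearranged: A R^(2/3) = nQ / (1·√S) = 0.034 × 98.2 / (√0.0015) = 86.21.
Trying y = 5.6 m: A R^(2/3) = 59.9 — short.
Trying y = 8.26 m: A R^(2/3) = 96.15 — over.
Trying y = 7.54 m: A R^(2/3) = 86.21 — matches.

y_n = 7.54 m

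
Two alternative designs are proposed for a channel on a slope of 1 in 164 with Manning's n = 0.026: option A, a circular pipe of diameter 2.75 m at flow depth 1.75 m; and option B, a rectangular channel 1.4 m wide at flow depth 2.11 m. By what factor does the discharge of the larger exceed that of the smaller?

1.76

Channel A: For a circular section of diameter D = 2.75 m at depth y = 1.75 m, the central angle is θ = 2 arccos(1 − 2y/D) = 3.694 rad. Then A = (D²/8)(θ − sin θ) = 3.988 m² and P = Dθ/2 = 5.079 m. Hydraulic radius R = A/P = 3.988/5.079 = 0.7852 m. Q_A = (1/0.026)·3.988·0.7852^(2/3)·√0.006098 = 10.19 m³/s.
Channel B: Flow area A = b·y = 1.4 × 2.11 = 2.954 m². Wetted perimeter P = b + 2y = 1.4 + 2×2.11 = 5.62 m. Hydraulic radius R = A/P = 2.954/5.62 = 0.5256 m. Q_B = (1/0.026)·2.954·0.5256^(2/3)·√0.006098 = 5.778 m³/s.
The larger discharge is 10.19 m³/s and the smaller is 5.778 m³/s; the ratio is 1.76.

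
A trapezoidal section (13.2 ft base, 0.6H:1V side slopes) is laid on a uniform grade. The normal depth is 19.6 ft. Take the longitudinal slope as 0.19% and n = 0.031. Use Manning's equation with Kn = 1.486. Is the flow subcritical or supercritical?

With bottom width b = 13.2 ft and side slope z = 0.6: A = (b + zy)y = (13.2 + 0.6×19.6)×19.6 = 489.2 ft²; P = b + 2y√(1+z²) = 13.2 + 2×19.6×1.166 = 58.91 ft.
Hydraulic radius R = A/P = 489.2/58.91 = 8.304 ft.
V = (1.486/n) R^(2/3) √S = (1.486/0.031) × 8.304^(2/3) × √0.0019 = 8.568 ft/s. Hydraulic depth D_h = A/T = 489.2/36.72 = 13.32 ft.
Froude number Fr = V/√(g·D_h) = 8.568/√(32.2×13.32) = 0.414, which is less than 1, so the flow is subcritical.

subcritical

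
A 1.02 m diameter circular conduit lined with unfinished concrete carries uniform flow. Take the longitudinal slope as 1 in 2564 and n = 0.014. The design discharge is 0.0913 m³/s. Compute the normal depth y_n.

Manning's equation rearranged: A R^(2/3) = nQ / (1·√S) = 0.014 × 0.0913 / (√0.00039) = 0.06472.
At y = 0.371 m: A R^(2/3) = 0.09287 — over.
At y = 0.307 m: A R^(2/3) = 0.06476 — ≈ 0.06472.

y_n = 0.307 m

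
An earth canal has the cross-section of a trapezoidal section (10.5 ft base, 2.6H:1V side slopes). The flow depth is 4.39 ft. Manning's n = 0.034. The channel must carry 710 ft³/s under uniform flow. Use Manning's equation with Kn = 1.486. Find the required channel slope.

S = 0.00739

With bottom width b = 10.5 ft and side slope z = 2.6: A = (b + zy)y = (10.5 + 2.6×4.39)×4.39 = 96.2 ft²; P = b + 2y√(1+z²) = 10.5 + 2×4.39×2.786 = 34.96 ft.
Hydraulic radius R = A/P = 96.2/34.96 = 2.752 ft.
From Manning's equation, S = [nQ / (1.486 A R^(2/3))]² = [0.034 × 710 / (1.486 × 96.2 × 2.752^(2/3))]² = 0.00739.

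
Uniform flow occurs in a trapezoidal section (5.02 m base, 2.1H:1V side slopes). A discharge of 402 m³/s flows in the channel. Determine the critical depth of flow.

y_c = 4.9 m

At critical depth, Q² T / (g A³) = 1, i.e. A³/T = Q²/g = 402²/9.81 = 16470.
At y = 5.59 m: A³/T = 28850 — high.
At y = 4.27 m: A³/T = 9281 — low.
At y = 4.9 m: A³/T = 16490 — matches.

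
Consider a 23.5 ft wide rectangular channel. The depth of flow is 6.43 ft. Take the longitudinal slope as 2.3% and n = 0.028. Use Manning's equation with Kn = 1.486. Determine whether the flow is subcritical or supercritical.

supercritical

Flow area A = b·y = 23.5 × 6.43 = 151.1 ft². Wetted perimeter P = b + 2y = 23.5 + 2×6.43 = 36.36 ft.
Hydraulic radius R = A/P = 151.1/36.36 = 4.156 ft.
V = (1.486/n) R^(2/3) √S = (1.486/0.028) × 4.156^(2/3) × √0.023 = 20.8 ft/s. Hydraulic depth D_h = A/T = 151.1/23.5 = 6.43 ft.
Froude number Fr = V/√(g·D_h) = 20.8/√(32.2×6.43) = 1.45, which is greater than 1, so the flow is supercritical.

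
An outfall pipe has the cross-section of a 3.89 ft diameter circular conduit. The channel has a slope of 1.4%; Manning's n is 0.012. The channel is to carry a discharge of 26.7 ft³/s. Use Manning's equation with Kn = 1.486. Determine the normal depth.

y_n = 1.04 ft

Manning's equation rearranged: A R^(2/3) = nQ / (1.486·√S) = 0.012 × 26.7 / (1.486 × √0.014) = 1.822.
Trying y = 1.32 ft: A R^(2/3) = 2.893 — over.
Trying y = 0.811 ft: A R^(2/3) = 1.111 — short.
Trying y = 1.04 ft: A R^(2/3) = 1.824 — ≈ 1.822.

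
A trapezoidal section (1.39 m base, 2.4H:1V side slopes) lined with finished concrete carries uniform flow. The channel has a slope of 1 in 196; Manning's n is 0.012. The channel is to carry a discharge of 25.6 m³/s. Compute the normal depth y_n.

y_n = 1.25 m

Manning's equation rearranged: A R^(2/3) = nQ / (1·√S) = 0.012 × 25.6 / (√0.005102) = 4.301.
At y = 1.4 m: A R^(2/3) = 5.572 — over.
At y = 1 m: A R^(2/3) = 2.621 — short.
At y = 1.25 m: A R^(2/3) = 4.308 — ≈ 4.301.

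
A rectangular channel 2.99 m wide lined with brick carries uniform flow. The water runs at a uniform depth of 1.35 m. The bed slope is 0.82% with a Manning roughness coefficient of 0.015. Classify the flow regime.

supercritical

Flow area A = b·y = 2.99 × 1.35 = 4.037 m². Wetted perimeter P = b + 2y = 2.99 + 2×1.35 = 5.69 m.
Hydraulic radius R = A/P = 4.037/5.69 = 0.7094 m.
V = (1/n) R^(2/3) √S = (1/0.015) × 0.7094^(2/3) × √0.0082 = 4.802 m/s. Hydraulic depth D_h = A/T = 4.037/2.99 = 1.35 m.
Froude number Fr = V/√(g·D_h) = 4.802/√(9.81×1.35) = 1.32, which is greater than 1, so the flow is supercritical.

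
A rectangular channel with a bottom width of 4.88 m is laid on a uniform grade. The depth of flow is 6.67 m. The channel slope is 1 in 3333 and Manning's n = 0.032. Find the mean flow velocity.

Flow area A = b·y = 4.88 × 6.67 = 32.55 m². Wetted perimeter P = b + 2y = 4.88 + 2×6.67 = 18.22 m.
Hydraulic radius R = A/P = 32.55/18.22 = 1.786 m.
From Manning's equation, V = (1/n) R^(2/3) S^(1/2) = (1/0.032) × 1.786^(2/3) × 0.0003^(1/2) = 0.797 m/s.

V = 0.797 m/s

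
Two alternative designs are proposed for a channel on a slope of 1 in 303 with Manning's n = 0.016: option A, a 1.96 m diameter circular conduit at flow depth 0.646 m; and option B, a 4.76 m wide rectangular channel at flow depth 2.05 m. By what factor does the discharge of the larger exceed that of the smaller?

23.7

Channel A: For a circular section of diameter D = 1.96 m at depth y = 0.646 m, the central angle is θ = 2 arccos(1 − 2y/D) = 2.446 rad. Then A = (D²/8)(θ − sin θ) = 0.8669 m² and P = Dθ/2 = 2.397 m. Hydraulic radius R = A/P = 0.8669/2.397 = 0.3616 m. Q_A = (1/0.016)·0.8669·0.3616^(2/3)·√0.0033 = 1.58 m³/s.
Channel B: Flow area A = b·y = 4.76 × 2.05 = 9.758 m². Wetted perimeter P = b + 2y = 4.76 + 2×2.05 = 8.86 m. Hydraulic radius R = A/P = 9.758/8.86 = 1.101 m. Q_B = (1/0.016)·9.758·1.101^(2/3)·√0.0033 = 37.37 m³/s.
The larger discharge is 37.37 m³/s and the smaller is 1.58 m³/s; the ratio is 23.7.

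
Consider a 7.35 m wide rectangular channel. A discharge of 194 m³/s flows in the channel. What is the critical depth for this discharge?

For a rectangular channel, critical depth y_c = (q²/g)^(1/3) where q = Q/b = 194/7.35 = 26.39 m²/s.
So y_c = (26.39²/9.81)^(1/3) = 4.14 m.

y_c = 4.14 m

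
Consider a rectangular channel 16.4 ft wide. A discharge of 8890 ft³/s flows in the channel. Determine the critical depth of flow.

For a rectangular channel, critical depth y_c = (q²/g)^(1/3) where q = Q/b = 8890/16.4 = 542.1 ft²/s.
So y_c = (542.1²/32.2)^(1/3) = 20.9 ft.

y_c = 20.9 ft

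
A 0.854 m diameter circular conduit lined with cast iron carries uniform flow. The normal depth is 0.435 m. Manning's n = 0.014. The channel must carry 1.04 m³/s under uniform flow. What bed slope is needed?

For a circular section of diameter D = 0.854 m at depth y = 0.435 m, the central angle is θ = 2 arccos(1 − 2y/D) = 3.179 rad. Then A = (D²/8)(θ − sin θ) = 0.2932 m² and P = Dθ/2 = 1.357 m.
Hydraulic radius R = A/P = 0.2932/1.357 = 0.216 m.
From Manning's equation, S = [nQ / (1 A R^(2/3))]² = [0.014 × 1.04 / (1 × 0.2932 × 0.216^(2/3))]² = 0.019.

S = 0.019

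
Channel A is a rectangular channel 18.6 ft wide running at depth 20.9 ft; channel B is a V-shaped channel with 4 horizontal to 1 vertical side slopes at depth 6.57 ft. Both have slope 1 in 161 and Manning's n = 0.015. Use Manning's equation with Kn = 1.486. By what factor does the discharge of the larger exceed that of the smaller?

3.6

Channel A: Flow area A = b·y = 18.6 × 20.9 = 388.7 ft². Wetted perimeter P = b + 2y = 18.6 + 2×20.9 = 60.4 ft. Hydraulic radius R = A/P = 388.7/60.4 = 6.436 ft. Q_A = (1.486/0.015)·388.7·6.436^(2/3)·√0.006211 = 10500 ft³/s.
Channel B: For a triangular section with side slope z = 4: A = zy² = 4×6.57² = 172.7 ft²; P = 2y√(1+z²) = 2×6.57×4.123 = 54.18 ft. Hydraulic radius R = A/P = 172.7/54.18 = 3.187 ft. Q_B = (1.486/0.015)·172.7·3.187^(2/3)·√0.006211 = 2919 ft³/s.
The larger discharge is 10500 ft³/s and the smaller is 2919 ft³/s; the ratio is 3.6.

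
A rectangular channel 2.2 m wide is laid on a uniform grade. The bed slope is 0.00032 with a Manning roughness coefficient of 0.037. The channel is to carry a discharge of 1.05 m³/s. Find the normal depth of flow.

y_n = 1.37 m

Manning's equation rearranged: A R^(2/3) = nQ / (1·√S) = 0.037 × 1.05 / (√0.00032) = 2.172.
Trying y = 1.03 m: A R^(2/3) = 1.488 — short.
Trying y = 1.37 m: A R^(2/3) = 2.168 — close enough.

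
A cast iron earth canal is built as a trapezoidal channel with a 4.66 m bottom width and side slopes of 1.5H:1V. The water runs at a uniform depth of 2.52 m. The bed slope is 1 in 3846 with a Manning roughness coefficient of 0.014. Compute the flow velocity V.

V = 1.54 m/s

With bottom width b = 4.66 m and side slope z = 1.5: A = (b + zy)y = (4.66 + 1.5×2.52)×2.52 = 21.27 m²; P = b + 2y√(1+z²) = 4.66 + 2×2.52×1.803 = 13.75 m.
Hydraulic radius R = A/P = 21.27/13.75 = 1.547 m.
From Manning's equation, V = (1/n) R^(2/3) S^(1/2) = (1/0.014) × 1.547^(2/3) × 0.00026^(1/2) = 1.54 m/s.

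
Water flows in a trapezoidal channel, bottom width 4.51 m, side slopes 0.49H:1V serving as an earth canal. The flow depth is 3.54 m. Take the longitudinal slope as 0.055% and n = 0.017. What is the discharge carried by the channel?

With bottom width b = 4.51 m and side slope z = 0.49: A = (b + zy)y = (4.51 + 0.49×3.54)×3.54 = 22.11 m²; P = b + 2y√(1+z²) = 4.51 + 2×3.54×1.114 = 12.39 m.
Hydraulic radius R = A/P = 22.11/12.39 = 1.784 m.
Manning's equation: Q = (1/n) A R^(2/3) S^(1/2) = (1/0.017) × 22.11 × 1.784^(2/3) × 0.00055^(1/2) = 44.9 m³/s.

Q = 44.9 m³/s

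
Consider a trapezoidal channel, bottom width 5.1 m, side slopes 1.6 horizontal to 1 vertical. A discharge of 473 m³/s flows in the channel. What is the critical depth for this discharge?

At critical depth, Q² T / (g A³) = 1, i.e. A³/T = Q²/g = 473²/9.81 = 22810.
Try y = 6.83 m: A³/T = 48670 — over.
Try y = 4.95 m: A³/T = 12780 — short.
Try y = 5.7 m: A³/T = 22820 — close enough.

y_c = 5.7 m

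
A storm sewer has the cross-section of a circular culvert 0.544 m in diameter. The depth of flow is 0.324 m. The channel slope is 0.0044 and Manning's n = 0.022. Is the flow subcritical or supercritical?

subcritical

For a circular section of diameter D = 0.544 m at depth y = 0.324 m, the central angle is θ = 2 arccos(1 − 2y/D) = 3.526 rad. Then A = (D²/8)(θ − sin θ) = 0.1443 m² and P = Dθ/2 = 0.9592 m.
Hydraulic radius R = A/P = 0.1443/0.9592 = 0.1505 m.
V = (1/n) R^(2/3) √S = (1/0.022) × 0.1505^(2/3) × √0.0044 = 0.853 m/s. Hydraulic depth D_h = A/T = 0.1443/0.534 = 0.2703 m.
Froude number Fr = V/√(g·D_h) = 0.853/√(9.81×0.2703) = 0.524, which is less than 1, so the flow is subcritical.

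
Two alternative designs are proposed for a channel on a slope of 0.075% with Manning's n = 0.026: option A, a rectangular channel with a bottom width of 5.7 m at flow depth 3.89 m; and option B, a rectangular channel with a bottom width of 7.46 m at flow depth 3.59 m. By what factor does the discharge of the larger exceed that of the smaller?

1.3

Channel A: Flow area A = b·y = 5.7 × 3.89 = 22.17 m². Wetted perimeter P = b + 2y = 5.7 + 2×3.89 = 13.48 m. Hydraulic radius R = A/P = 22.17/13.48 = 1.645 m. Q_A = (1/0.026)·22.17·1.645^(2/3)·√0.00075 = 32.54 m³/s.
Channel B: Flow area A = b·y = 7.46 × 3.59 = 26.78 m². Wetted perimeter P = b + 2y = 7.46 + 2×3.59 = 14.64 m. Hydraulic radius R = A/P = 26.78/14.64 = 1.829 m. Q_B = (1/0.026)·26.78·1.829^(2/3)·√0.00075 = 42.19 m³/s.
The larger discharge is 42.19 m³/s and the smaller is 32.54 m³/s; the ratio is 1.3.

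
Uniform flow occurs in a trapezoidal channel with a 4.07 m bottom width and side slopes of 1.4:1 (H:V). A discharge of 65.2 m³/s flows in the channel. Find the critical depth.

At critical depth, Q² T / (g A³) = 1, i.e. A³/T = Q²/g = 65.2²/9.81 = 433.3.
Try y = 1.99 m: A³/T = 263.4 — too small.
Try y = 2.71 m: A³/T = 830.3 — too large.
Try y = 2.28 m: A³/T = 434.2 — matches.

y_c = 2.28 m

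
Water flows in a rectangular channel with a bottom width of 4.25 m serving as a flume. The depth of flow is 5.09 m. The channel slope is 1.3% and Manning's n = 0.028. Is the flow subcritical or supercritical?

Flow area A = b·y = 4.25 × 5.09 = 21.63 m². Wetted perimeter P = b + 2y = 4.25 + 2×5.09 = 14.43 m.
Hydraulic radius R = A/P = 21.63/14.43 = 1.499 m.
V = (1/n) R^(2/3) √S = (1/0.028) × 1.499^(2/3) × √0.013 = 5.334 m/s. Hydraulic depth D_h = A/T = 21.63/4.25 = 5.09 m.
Froude number Fr = V/√(g·D_h) = 5.334/√(9.81×5.09) = 0.755, which is less than 1, so the flow is subcritical.

subcritical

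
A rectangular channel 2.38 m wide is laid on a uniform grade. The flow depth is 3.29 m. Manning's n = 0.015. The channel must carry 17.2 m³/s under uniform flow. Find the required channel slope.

Flow area A = b·y = 2.38 × 3.29 = 7.83 m². Wetted perimeter P = b + 2y = 2.38 + 2×3.29 = 8.96 m.
Hydraulic radius R = A/P = 7.83/8.96 = 0.8739 m.
From Manning's equation, S = [nQ / (1 A R^(2/3))]² = [0.015 × 17.2 / (1 × 7.83 × 0.8739^(2/3))]² = 0.0013.

S = 0.0013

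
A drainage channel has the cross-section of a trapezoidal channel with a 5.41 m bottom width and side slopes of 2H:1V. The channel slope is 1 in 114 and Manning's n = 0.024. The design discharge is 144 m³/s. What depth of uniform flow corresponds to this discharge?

y_n = 2.56 m

Manning's equation rearranged: A R^(2/3) = nQ / (1·√S) = 0.024 × 144 / (√0.008772) = 36.9.
At y = 2.88 m: A R^(2/3) = 46.87 — too large.
At y = 2.06 m: A R^(2/3) = 23.89 — too small.
At y = 2.56 m: A R^(2/3) = 36.86 — ≈ 36.9.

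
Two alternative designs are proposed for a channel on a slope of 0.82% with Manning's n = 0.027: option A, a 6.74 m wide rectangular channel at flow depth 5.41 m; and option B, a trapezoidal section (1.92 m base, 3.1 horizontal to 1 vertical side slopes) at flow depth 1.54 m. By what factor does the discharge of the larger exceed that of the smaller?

6.35

Channel A: Flow area A = b·y = 6.74 × 5.41 = 36.46 m². Wetted perimeter P = b + 2y = 6.74 + 2×5.41 = 17.56 m. Hydraulic radius R = A/P = 36.46/17.56 = 2.077 m. Q_A = (1/0.027)·36.46·2.077^(2/3)·√0.0082 = 199 m³/s.
Channel B: With bottom width b = 1.92 m and side slope z = 3.1: A = (b + zy)y = (1.92 + 3.1×1.54)×1.54 = 10.31 m²; P = b + 2y√(1+z²) = 1.92 + 2×1.54×3.257 = 11.95 m. Hydraulic radius R = A/P = 10.31/11.95 = 0.8625 m. Q_B = (1/0.027)·10.31·0.8625^(2/3)·√0.0082 = 31.33 m³/s.
The larger discharge is 199 m³/s and the smaller is 31.33 m³/s; the ratio is 6.35.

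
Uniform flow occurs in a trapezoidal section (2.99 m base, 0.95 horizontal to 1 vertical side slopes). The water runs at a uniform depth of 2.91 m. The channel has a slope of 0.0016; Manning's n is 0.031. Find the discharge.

Q = 28.6 m³/s

With bottom width b = 2.99 m and side slope z = 0.95: A = (b + zy)y = (2.99 + 0.95×2.91)×2.91 = 16.75 m²; P = b + 2y√(1+z²) = 2.99 + 2×2.91×1.379 = 11.02 m.
Hydraulic radius R = A/P = 16.75/11.02 = 1.52 m.
Manning's equation: Q = (1/n) A R^(2/3) S^(1/2) = (1/0.031) × 16.75 × 1.52^(2/3) × 0.0016^(1/2) = 28.6 m³/s.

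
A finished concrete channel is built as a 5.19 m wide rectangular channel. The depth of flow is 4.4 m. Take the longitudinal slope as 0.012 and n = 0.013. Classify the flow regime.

supercritical

Flow area A = b·y = 5.19 × 4.4 = 22.84 m². Wetted perimeter P = b + 2y = 5.19 + 2×4.4 = 13.99 m.
Hydraulic radius R = A/P = 22.84/13.99 = 1.632 m.
V = (1/n) R^(2/3) √S = (1/0.013) × 1.632^(2/3) × √0.012 = 11.68 m/s. Hydraulic depth D_h = A/T = 22.84/5.19 = 4.4 m.
Froude number Fr = V/√(g·D_h) = 11.68/√(9.81×4.4) = 1.78, which is greater than 1, so the flow is supercritical.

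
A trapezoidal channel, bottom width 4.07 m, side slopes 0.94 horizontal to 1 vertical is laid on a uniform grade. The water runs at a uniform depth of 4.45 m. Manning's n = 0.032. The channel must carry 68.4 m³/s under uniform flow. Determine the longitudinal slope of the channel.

S = 0.0012

With bottom width b = 4.07 m and side slope z = 0.94: A = (b + zy)y = (4.07 + 0.94×4.45)×4.45 = 36.73 m²; P = b + 2y√(1+z²) = 4.07 + 2×4.45×1.372 = 16.28 m.
Hydraulic radius R = A/P = 36.73/16.28 = 2.255 m.
From Manning's equation, S = [nQ / (1 A R^(2/3))]² = [0.032 × 68.4 / (1 × 36.73 × 2.255^(2/3))]² = 0.0012.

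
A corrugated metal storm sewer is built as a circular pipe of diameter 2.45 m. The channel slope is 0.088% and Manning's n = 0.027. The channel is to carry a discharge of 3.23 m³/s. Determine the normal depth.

Manning's equation rearranged: A R^(2/3) = nQ / (1·√S) = 0.027 × 3.23 / (√0.00088) = 2.94.
Try y = 2.21 m: A R^(2/3) = 3.627 — over.
Try y = 1.76 m: A R^(2/3) = 2.943 — close enough.

y_n = 1.76 m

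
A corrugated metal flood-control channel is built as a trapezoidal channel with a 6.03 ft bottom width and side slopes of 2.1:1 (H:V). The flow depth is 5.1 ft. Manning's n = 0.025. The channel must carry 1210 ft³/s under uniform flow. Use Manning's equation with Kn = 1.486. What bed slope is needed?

With bottom width b = 6.03 ft and side slope z = 2.1: A = (b + zy)y = (6.03 + 2.1×5.1)×5.1 = 85.37 ft²; P = b + 2y√(1+z²) = 6.03 + 2×5.1×2.326 = 29.75 ft.
Hydraulic radius R = A/P = 85.37/29.75 = 2.869 ft.
From Manning's equation, S = [nQ / (1.486 A R^(2/3))]² = [0.025 × 1210 / (1.486 × 85.37 × 2.869^(2/3))]² = 0.0139.

S = 0.0139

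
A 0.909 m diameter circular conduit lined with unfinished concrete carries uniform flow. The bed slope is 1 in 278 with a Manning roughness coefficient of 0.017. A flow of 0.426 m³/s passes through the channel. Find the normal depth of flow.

y_n = 0.454 m

Manning's equation rearranged: A R^(2/3) = nQ / (1·√S) = 0.017 × 0.426 / (√0.003597) = 0.1207.
Trying y = 0.388 m: A R^(2/3) = 0.09162 — low.
Trying y = 0.516 m: A R^(2/3) = 0.1489 — high.
Trying y = 0.454 m: A R^(2/3) = 0.1206 — close enough.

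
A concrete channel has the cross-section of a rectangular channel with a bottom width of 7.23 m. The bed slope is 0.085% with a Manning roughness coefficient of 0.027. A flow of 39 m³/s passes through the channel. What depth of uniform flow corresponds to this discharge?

y_n = 3.43 m

Manning's equation rearranged: A R^(2/3) = nQ / (1·√S) = 0.027 × 39 / (√0.00085) = 36.12.
At y = 3.97 m: A R^(2/3) = 43.91 — over.
At y = 2.91 m: A R^(2/3) = 28.93 — short.
At y = 3.43 m: A R^(2/3) = 36.15 — close enough.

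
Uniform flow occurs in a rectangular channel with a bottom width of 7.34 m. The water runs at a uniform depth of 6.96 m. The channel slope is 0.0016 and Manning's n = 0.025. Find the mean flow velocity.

Flow area A = b·y = 7.34 × 6.96 = 51.09 m². Wetted perimeter P = b + 2y = 7.34 + 2×6.96 = 21.26 m.
Hydraulic radius R = A/P = 51.09/21.26 = 2.403 m.
From Manning's equation, V = (1/n) R^(2/3) S^(1/2) = (1/0.025) × 2.403^(2/3) × 0.0016^(1/2) = 2.87 m/s.

V = 2.87 m/s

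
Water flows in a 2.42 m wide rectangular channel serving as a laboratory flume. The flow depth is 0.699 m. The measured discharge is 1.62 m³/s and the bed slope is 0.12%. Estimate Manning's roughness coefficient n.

Flow area A = b·y = 2.42 × 0.699 = 1.692 m². Wetted perimeter P = b + 2y = 2.42 + 2×0.699 = 3.818 m.
Hydraulic radius R = A/P = 1.692/3.818 = 0.4431 m.
Rearranging Manning's equation: n = (1/Q) A R^(2/3) S^(1/2) = (1/1.62) × 1.692 × 0.4431^(2/3) × √0.0012 = 0.021.

n = 0.021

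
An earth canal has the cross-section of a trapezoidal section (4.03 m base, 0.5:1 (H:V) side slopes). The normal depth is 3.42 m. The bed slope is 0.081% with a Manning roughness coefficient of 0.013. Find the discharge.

With bottom width b = 4.03 m and side slope z = 0.5: A = (b + zy)y = (4.03 + 0.5×3.42)×3.42 = 19.63 m²; P = b + 2y√(1+z²) = 4.03 + 2×3.42×1.118 = 11.68 m.
Hydraulic radius R = A/P = 19.63/11.68 = 1.681 m.
Manning's equation: Q = (1/n) A R^(2/3) S^(1/2) = (1/0.013) × 19.63 × 1.681^(2/3) × 0.00081^(1/2) = 60.8 m³/s.

Q = 60.8 m³/s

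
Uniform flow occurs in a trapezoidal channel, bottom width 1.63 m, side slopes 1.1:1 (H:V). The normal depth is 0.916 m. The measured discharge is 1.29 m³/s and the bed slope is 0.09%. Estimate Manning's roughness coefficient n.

With bottom width b = 1.63 m and side slope z = 1.1: A = (b + zy)y = (1.63 + 1.1×0.916)×0.916 = 2.416 m²; P = b + 2y√(1+z²) = 1.63 + 2×0.916×1.487 = 4.353 m.
Hydraulic radius R = A/P = 2.416/4.353 = 0.555 m.
Rearranging Manning's equation: n = (1/Q) A R^(2/3) S^(1/2) = (1/1.29) × 2.416 × 0.555^(2/3) × √0.0009 = 0.0379.

n = 0.0379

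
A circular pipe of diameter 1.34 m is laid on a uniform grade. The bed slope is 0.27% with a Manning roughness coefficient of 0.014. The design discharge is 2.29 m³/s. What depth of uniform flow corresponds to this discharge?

y_n = 1 m

Manning's equation rearranged: A R^(2/3) = nQ / (1·√S) = 0.014 × 2.29 / (√0.0027) = 0.617.
Try y = 0.778 m: A R^(2/3) = 0.4343 — short.
Try y = 1.17 m: A R^(2/3) = 0.7138 — over.
Try y = 1 m: A R^(2/3) = 0.6167 — close enough.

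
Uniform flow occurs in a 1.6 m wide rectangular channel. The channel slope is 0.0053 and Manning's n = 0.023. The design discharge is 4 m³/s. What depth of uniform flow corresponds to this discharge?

Manning's equation rearranged: A R^(2/3) = nQ / (1·√S) = 0.023 × 4 / (√0.0053) = 1.264.
At y = 1.1 m: A R^(2/3) = 1.054 — low.
At y = 1.49 m: A R^(2/3) = 1.543 — high.
At y = 1.27 m: A R^(2/3) = 1.264 — ≈ 1.264.

y_n = 1.27 m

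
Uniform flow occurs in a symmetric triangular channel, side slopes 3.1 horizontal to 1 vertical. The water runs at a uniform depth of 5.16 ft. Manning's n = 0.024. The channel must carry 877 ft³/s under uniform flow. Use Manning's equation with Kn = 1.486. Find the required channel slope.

S = 0.00889

For a triangular section with side slope z = 3.1: A = zy² = 3.1×5.16² = 82.54 ft²; P = 2y√(1+z²) = 2×5.16×3.257 = 33.62 ft.
Hydraulic radius R = A/P = 82.54/33.62 = 2.455 ft.
From Manning's equation, S = [nQ / (1.486 A R^(2/3))]² = [0.024 × 877 / (1.486 × 82.54 × 2.455^(2/3))]² = 0.00889.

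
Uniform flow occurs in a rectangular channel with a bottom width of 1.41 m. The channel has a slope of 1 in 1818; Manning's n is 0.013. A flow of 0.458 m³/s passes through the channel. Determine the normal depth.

Manning's equation rearranged: A R^(2/3) = nQ / (1·√S) = 0.013 × 0.458 / (√0.0005501) = 0.2539.
Trying y = 0.533 m: A R^(2/3) = 0.3394 — high.
Trying y = 0.323 m: A R^(2/3) = 0.1667 — low.
Trying y = 0.433 m: A R^(2/3) = 0.2539 — matches.

y_n = 0.433 m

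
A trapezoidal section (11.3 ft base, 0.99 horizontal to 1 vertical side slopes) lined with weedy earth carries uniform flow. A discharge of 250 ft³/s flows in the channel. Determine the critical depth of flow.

At critical depth, Q² T / (g A³) = 1, i.e. A³/T = Q²/g = 250²/32.2 = 1941.
Trying y = 1.75 ft: A³/T = 803.5 — low.
Trying y = 2.31 ft: A³/T = 1948 — ≈ 1941.

y_c = 2.31 ft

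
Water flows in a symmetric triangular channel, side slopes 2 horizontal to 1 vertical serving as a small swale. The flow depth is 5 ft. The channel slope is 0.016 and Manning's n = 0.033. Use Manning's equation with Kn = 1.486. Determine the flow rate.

For a triangular section with side slope z = 2: A = zy² = 2×5² = 50 ft²; P = 2y√(1+z²) = 2×5×2.236 = 22.36 ft.
Hydraulic radius R = A/P = 50/22.36 = 2.236 ft.
Manning's equation: Q = (1.486/n) A R^(2/3) S^(1/2) = (1.486/0.033) × 50 × 2.236^(2/3) × 0.016^(1/2) = 487 ft³/s.

Q = 487 ft³/s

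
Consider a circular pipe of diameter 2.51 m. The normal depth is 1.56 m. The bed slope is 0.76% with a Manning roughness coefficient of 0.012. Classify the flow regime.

For a circular section of diameter D = 2.51 m at depth y = 1.56 m, the central angle is θ = 2 arccos(1 − 2y/D) = 3.633 rad. Then A = (D²/8)(θ − sin θ) = 3.232 m² and P = Dθ/2 = 4.559 m.
Hydraulic radius R = A/P = 3.232/4.559 = 0.7089 m.
V = (1/n) R^(2/3) √S = (1/0.012) × 0.7089^(2/3) × √0.0076 = 5.776 m/s. Hydraulic depth D_h = A/T = 3.232/2.435 = 1.327 m.
Froude number Fr = V/√(g·D_h) = 5.776/√(9.81×1.327) = 1.6, which is greater than 1, so the flow is supercritical.

supercritical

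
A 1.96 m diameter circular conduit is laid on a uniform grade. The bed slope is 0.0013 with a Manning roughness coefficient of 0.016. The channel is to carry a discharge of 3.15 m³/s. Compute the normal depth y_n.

y_n = 1.26 m

Manning's equation rearranged: A R^(2/3) = nQ / (1·√S) = 0.016 × 3.15 / (√0.0013) = 1.398.
At y = 1.43 m: A R^(2/3) = 1.655 — too large.
At y = 0.879 m: A R^(2/3) = 0.7764 — too small.
At y = 1.26 m: A R^(2/3) = 1.396 — matches.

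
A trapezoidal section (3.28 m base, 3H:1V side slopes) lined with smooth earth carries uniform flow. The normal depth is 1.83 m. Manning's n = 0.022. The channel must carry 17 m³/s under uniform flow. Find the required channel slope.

With bottom width b = 3.28 m and side slope z = 3: A = (b + zy)y = (3.28 + 3×1.83)×1.83 = 16.05 m²; P = b + 2y√(1+z²) = 3.28 + 2×1.83×3.162 = 14.85 m.
Hydraulic radius R = A/P = 16.05/14.85 = 1.08 m.
From Manning's equation, S = [nQ / (1 A R^(2/3))]² = [0.022 × 17 / (1 × 16.05 × 1.08^(2/3))]² = 0.00049.

S = 0.00049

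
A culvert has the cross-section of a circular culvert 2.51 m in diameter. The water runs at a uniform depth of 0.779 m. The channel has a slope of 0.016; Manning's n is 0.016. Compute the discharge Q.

For a circular section of diameter D = 2.51 m at depth y = 0.779 m, the central angle is θ = 2 arccos(1 − 2y/D) = 2.364 rad. Then A = (D²/8)(θ − sin θ) = 1.309 m² and P = Dθ/2 = 2.966 m.
Hydraulic radius R = A/P = 1.309/2.966 = 0.4412 m.
Manning's equation: Q = (1/n) A R^(2/3) S^(1/2) = (1/0.016) × 1.309 × 0.4412^(2/3) × 0.016^(1/2) = 6 m³/s.

Q = 6 m³/s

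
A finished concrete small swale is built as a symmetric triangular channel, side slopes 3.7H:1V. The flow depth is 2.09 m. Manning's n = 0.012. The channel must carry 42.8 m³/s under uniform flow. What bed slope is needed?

For a triangular section with side slope z = 3.7: A = zy² = 3.7×2.09² = 16.16 m²; P = 2y√(1+z²) = 2×2.09×3.833 = 16.02 m.
Hydraulic radius R = A/P = 16.16/16.02 = 1.009 m.
From Manning's equation, S = [nQ / (1 A R^(2/3))]² = [0.012 × 42.8 / (1 × 16.16 × 1.009^(2/3))]² = 0.000998.

S = 0.000998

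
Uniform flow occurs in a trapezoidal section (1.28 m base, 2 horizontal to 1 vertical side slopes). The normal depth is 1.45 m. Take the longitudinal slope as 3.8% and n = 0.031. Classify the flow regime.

supercritical

With bottom width b = 1.28 m and side slope z = 2: A = (b + zy)y = (1.28 + 2×1.45)×1.45 = 6.061 m²; P = b + 2y√(1+z²) = 1.28 + 2×1.45×2.236 = 7.765 m.
Hydraulic radius R = A/P = 6.061/7.765 = 0.7806 m.
V = (1/n) R^(2/3) √S = (1/0.031) × 0.7806^(2/3) × √0.038 = 5.331 m/s. Hydraulic depth D_h = A/T = 6.061/7.08 = 0.8561 m.
Froude number Fr = V/√(g·D_h) = 5.331/√(9.81×0.8561) = 1.84, which is greater than 1, so the flow is supercritical.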